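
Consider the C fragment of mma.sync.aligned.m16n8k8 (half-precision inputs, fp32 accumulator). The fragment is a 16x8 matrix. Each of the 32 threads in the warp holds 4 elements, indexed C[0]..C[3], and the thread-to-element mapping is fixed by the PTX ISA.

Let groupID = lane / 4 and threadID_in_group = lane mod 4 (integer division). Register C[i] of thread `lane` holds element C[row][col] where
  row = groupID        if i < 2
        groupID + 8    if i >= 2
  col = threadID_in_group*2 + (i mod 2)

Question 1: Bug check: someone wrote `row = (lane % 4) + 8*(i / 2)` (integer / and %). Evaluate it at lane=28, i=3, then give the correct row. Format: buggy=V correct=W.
`(lane % 4) + 8*(i / 2)`[28,3]->8
lane 28->28/4=7, 28 mod 4=0
i=3  r:7+8->15  c:2·0+1->1
row: 8 vs 15

buggy=8 correct=15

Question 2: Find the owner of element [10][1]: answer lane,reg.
8,3

r: 10->gid=2,r8=1  c: 1->tid=0,i&1=1
L=2*4+0=8  i=1*2+1=3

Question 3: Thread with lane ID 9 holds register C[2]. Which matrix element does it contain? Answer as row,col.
lane 9->9/4=2, 9 mod 4=1
i=2  r:2+8->10  c:2·1+0->2

10,2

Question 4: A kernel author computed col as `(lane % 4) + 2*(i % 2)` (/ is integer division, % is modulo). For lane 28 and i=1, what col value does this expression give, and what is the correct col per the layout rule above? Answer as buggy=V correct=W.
buggy=2 correct=1

`(lane % 4) + 2*(i % 2)`[28,1]=>2
lane 28: grp=7 (28/4), tig=0 (28%4)
i=1: r=7+0=7, c=0*2+1=1
col: 2 vs 1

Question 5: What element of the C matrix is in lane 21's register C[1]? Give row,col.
lane 21: g=5 (21/4), t=1 (21%4)
i=1: r=5+0=5, c=1*2+1=3

5,3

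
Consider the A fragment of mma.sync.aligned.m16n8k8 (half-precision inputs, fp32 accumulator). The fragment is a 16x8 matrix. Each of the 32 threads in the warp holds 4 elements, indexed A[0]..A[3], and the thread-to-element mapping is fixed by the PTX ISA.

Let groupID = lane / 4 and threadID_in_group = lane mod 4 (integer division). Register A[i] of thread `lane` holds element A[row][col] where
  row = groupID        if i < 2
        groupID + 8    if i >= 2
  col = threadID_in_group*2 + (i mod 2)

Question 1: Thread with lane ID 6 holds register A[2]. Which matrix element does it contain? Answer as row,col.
L=6->gid=6>>2=1, tid=6&3=2
[2]->row 1+8=9  col 2·2+0=4

9,4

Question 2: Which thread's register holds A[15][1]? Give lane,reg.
r: 15->gid=7,r8=1  c: 1->tid=0,i&1=1
L=7*4+0=28  i=1*2+1=3

28,3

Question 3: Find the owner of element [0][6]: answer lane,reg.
3,0

r=0→G=0,rhi=0  c=6→T=3,p=0
L=0*4+3=3  i=0*2+0=0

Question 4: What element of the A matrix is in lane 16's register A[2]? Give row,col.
12,0

L=16->gid=16>>2=4, tid=16&3=0
[2]->row 4+8=12  col 0·2+0=0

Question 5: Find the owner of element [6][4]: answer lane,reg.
26,0

r=6→G=6,rhi=0  c=4→T=2,p=0
L=6*4+2=26  i=0*2+0=0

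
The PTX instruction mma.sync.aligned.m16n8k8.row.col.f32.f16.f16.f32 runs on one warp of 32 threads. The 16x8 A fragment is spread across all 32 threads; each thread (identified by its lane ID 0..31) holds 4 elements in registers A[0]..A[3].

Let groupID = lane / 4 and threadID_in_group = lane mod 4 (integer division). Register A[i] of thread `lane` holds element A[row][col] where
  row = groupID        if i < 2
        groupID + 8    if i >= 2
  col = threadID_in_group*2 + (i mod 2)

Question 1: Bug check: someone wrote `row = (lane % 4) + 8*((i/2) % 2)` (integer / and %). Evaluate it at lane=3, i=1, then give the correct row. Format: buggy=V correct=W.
buggy=3 correct=0

`(lane % 4) + 8*((i/2) % 2)`[3,1]=>3
lane 3: grp=0 (3/4), tig=3 (3%4)
i=1: r=0+0=0, c=3*2+1=7
row: 3 vs 0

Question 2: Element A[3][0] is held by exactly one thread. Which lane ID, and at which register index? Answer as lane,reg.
r=3⇒gr=3,Rb=0  c=0⇒th=0,odd=0
L=3*4+0=12  i=0*2+0=0

12,0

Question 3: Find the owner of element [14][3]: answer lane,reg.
r=14⇒gr=6,Rb=1  c=3⇒th=1,odd=1
L=6*4+1=25  i=1*2+1=3

25,3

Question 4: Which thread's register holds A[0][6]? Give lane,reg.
r=0→G=0,rhi=0  c=6→T=3,p=0
L=0*4+3=3  i=0*2+0=0

3,0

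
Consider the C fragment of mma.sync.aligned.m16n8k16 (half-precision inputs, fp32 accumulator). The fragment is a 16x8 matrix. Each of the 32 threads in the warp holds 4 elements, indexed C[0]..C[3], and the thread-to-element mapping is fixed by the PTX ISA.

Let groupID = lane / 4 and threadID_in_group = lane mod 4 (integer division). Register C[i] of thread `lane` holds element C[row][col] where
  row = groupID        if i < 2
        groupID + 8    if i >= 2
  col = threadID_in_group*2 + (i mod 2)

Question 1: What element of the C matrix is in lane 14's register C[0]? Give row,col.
3,4

14: gr=3,th=2
[0] (3+0,2*2+0) = (3,4)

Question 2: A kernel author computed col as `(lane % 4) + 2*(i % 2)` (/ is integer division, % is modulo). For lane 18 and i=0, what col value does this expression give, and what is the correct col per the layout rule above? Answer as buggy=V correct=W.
`(lane % 4) + 2*(i % 2)`[18,0]->2
L=18->gid=18>>2=4, tid=18&3=2
[0]->row 4+0=4  col 2·2+0=4
col: 2 vs 4

buggy=2 correct=4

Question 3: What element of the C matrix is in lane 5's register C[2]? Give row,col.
9,2

lane 5→5/4=1, 5 mod 4=1
i=2  r:1+8→9  c:2·1+0→2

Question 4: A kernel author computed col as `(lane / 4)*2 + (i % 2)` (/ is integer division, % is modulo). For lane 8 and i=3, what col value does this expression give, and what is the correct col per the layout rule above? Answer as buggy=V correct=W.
buggy=5 correct=1

`(lane / 4)*2 + (i % 2)`[8,3]->5
L=8->g=8>>2=2, t=8&3=0
[3]->row 2+8=10  col 0·2+1=1
col: 5 vs 1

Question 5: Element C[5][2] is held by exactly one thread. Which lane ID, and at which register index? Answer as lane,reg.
21,0

r:5=>grp=5,rB=0  c:2=>tig=1,lo=0
L=5*4+1=21  i=0*2+0=0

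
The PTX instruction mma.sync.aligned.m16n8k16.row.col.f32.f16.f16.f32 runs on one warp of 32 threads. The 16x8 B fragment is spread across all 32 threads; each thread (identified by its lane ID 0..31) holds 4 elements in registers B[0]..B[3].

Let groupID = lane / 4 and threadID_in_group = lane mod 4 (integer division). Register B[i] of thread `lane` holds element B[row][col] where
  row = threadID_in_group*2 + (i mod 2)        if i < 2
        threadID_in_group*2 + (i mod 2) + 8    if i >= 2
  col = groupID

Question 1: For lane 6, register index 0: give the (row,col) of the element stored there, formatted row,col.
lane 6->6/4=1, 6 mod 4=2
i=0  r:2·2+0+0->4  c:1

4,1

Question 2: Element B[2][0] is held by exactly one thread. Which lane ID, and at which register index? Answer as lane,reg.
c=0->g=0  r=2->rb=0,t=1,b0=0
L=0*4+1=1  i=0*2+0=0

1,0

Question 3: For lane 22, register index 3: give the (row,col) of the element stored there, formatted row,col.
13,5

22: grp=5,tig=2
[3] (2*2+1+8,5) = (13,5)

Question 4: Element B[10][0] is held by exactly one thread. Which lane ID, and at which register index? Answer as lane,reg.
1,2

c:0=>grp=0  r:10=>rB=1,tig=1,lo=0
L=0*4+1=1  i=1*2+0=2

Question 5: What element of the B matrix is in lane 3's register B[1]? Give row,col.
3: grp=0,tig=3
[1] (3*2+1+0,0) = (7,0)

7,0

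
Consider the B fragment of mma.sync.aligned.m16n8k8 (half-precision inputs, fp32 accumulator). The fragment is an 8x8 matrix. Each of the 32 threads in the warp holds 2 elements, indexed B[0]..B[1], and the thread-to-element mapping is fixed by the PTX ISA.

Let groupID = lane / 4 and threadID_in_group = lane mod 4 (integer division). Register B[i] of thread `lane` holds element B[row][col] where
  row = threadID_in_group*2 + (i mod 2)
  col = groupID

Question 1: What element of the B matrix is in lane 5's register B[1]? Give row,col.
3,1

5: gr=1,th=1
[1] (1*2+1,1) = (3,1)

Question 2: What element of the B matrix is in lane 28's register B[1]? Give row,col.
lane 28=>28/4=7, 28 mod 4=0
i=1  r:2·0+1=>1  c:7

1,7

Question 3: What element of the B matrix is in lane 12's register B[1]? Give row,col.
lane 12⇒12/4=3, 12 mod 4=0
i=1  r:2·0+1⇒1  c:3

1,3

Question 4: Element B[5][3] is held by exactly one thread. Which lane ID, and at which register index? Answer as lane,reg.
c:3=>grp=3  r:5=>tig=2,lo=1
L=3*4+2=14  i=1=1

14,1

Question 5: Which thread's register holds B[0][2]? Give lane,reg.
8,0

c: 2->gid=2  r: 0->tid=0,i&1=0
L=2*4+0=8  i=0=0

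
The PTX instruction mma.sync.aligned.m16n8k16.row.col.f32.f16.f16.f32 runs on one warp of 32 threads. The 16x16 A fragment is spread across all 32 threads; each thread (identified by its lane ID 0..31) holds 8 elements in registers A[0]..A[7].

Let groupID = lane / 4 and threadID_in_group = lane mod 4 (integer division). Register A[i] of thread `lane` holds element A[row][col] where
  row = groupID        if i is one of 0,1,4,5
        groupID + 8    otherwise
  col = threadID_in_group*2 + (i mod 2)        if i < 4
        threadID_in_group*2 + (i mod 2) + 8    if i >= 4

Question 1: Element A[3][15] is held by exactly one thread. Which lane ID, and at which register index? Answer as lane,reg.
r:3=>grp=3,rB=0  c:15=>cB=1,tig=3,lo=1
L=3*4+3=15  i=1*4+0*2+1=5

15,5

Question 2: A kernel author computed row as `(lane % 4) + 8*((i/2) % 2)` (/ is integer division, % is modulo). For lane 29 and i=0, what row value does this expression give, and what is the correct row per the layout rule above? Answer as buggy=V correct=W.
buggy=1 correct=7

`(lane % 4) + 8*((i/2) % 2)`[29,0]->1
29: gid=7,tid=1
[0] (7+0,1*2+0+0) = (7,2)
row: 1 vs 7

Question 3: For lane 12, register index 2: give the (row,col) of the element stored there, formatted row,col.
11,0

lane 12: G=3 (12/4), T=0 (12%4)
i=2: r=3+8=11, c=0*2+0+0=0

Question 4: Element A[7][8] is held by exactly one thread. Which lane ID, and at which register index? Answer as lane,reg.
28,4

r=7->g=7,rb=0  c=8->cb=1,t=0,b0=0
L=7*4+0=28  i=1*4+0*2+0=4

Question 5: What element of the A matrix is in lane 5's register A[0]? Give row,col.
1,2

5: gr=1,th=1
[0] (1+0,1*2+0+0) = (1,2)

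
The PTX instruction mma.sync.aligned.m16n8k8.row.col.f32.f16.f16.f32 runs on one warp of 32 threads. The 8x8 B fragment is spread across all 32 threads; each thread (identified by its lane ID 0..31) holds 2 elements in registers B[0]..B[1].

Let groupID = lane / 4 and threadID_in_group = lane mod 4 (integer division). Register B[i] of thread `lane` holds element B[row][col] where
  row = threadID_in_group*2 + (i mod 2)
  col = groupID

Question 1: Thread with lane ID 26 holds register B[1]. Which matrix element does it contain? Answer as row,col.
lane 26->26/4=6, 26 mod 4=2
i=1  r:2·2+1->5  c:6

5,6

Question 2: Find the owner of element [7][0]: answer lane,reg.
3,1

c=0→G=0  r=7→T=3,p=1
L=0*4+3=3  i=1=1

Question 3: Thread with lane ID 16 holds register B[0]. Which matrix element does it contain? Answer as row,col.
0,4

L=16->g=16>>2=4, t=16&3=0
[0]->row 0·2+0=0  col g=4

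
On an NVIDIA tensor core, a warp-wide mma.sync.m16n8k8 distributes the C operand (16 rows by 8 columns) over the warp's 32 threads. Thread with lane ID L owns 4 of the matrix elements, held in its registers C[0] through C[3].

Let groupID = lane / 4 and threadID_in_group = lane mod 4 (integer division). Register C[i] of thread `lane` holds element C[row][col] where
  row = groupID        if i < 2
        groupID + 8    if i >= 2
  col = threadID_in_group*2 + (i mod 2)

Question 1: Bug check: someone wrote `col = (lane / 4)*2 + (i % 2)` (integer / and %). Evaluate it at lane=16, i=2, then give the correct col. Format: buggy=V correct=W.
`(lane / 4)*2 + (i % 2)`[16,2]⇒8
lane 16: gr=4 (16/4), th=0 (16%4)
i=2: r=4+8=12, c=0*2+0=0
col: 8 vs 0

buggy=8 correct=0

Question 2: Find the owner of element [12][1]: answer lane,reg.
r: 12->gid=4,r8=1  c: 1->tid=0,i&1=1
L=4*4+0=16  i=1*2+1=3

16,3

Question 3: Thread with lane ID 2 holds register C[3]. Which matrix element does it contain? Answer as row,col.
8,5

2: g=0,t=2
[3] (0+8,2*2+1) = (8,5)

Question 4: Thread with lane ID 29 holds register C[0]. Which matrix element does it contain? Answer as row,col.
7,2

lane 29: g=7 (29/4), t=1 (29%4)
i=0: r=7+0=7, c=1*2+0=2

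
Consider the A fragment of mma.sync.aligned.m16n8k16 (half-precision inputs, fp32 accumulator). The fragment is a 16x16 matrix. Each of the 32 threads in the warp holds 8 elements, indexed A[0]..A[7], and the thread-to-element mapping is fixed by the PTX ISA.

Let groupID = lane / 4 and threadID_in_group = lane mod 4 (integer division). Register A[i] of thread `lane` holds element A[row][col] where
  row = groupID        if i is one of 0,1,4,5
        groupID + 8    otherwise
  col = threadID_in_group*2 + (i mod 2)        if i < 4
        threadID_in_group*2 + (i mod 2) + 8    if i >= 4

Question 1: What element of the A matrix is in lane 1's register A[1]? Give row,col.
0,3

lane 1: gr=0 (1/4), th=1 (1%4)
i=1: r=0+0=0, c=1*2+1+0=3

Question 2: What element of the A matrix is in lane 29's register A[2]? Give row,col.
15,2

L=29⇒gr=29>>2=7, th=29&3=1
[2]⇒row 7+8=15  col 1·2+0+0=2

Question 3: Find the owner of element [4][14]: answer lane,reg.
r=4->g=4,rb=0  c=14->cb=1,t=3,b0=0
L=4*4+3=19  i=1*4+0*2+0=4

19,4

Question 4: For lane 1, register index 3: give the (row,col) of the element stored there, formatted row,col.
L=1->g=1>>2=0, t=1&3=1
[3]->row 0+8=8  col 1·2+1+0=3

8,3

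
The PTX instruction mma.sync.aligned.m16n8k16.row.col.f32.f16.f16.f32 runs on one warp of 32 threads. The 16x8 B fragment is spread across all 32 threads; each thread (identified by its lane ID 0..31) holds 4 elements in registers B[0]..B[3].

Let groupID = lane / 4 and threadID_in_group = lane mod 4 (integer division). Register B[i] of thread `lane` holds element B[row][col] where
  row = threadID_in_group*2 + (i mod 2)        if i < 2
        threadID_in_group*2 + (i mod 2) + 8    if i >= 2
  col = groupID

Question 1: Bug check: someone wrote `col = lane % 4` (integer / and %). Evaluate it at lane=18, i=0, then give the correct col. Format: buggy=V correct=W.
buggy=2 correct=4

`lane % 4`[18,0]⇒2
lane 18: gr=4 (18/4), th=2 (18%4)
i=0: r=2*2+0+0=4, c=gr=4
col: 2 vs 4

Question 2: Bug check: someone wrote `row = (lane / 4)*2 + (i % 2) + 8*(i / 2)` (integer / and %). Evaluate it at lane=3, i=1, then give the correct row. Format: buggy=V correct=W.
`(lane / 4)*2 + (i % 2) + 8*(i / 2)`[3,1]→1
L=3→G=3>>2=0, T=3&3=3
[1]→row 3·2+1+0=7  col G=0
row: 1 vs 7

buggy=1 correct=7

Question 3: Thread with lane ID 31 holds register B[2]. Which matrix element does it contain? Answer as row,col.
L=31=>grp=31>>2=7, tig=31&3=3
[2]=>row 3·2+0+8=14  col grp=7

14,7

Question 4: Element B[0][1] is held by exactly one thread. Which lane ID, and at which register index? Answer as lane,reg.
4,0

c=1→G=1  r=0→rhi=0,T=0,p=0
L=1*4+0=4  i=0*2+0=0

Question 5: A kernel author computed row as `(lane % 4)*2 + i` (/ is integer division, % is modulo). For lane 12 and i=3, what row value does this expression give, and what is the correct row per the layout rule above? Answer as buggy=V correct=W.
`(lane % 4)*2 + i`[12,3]->3
lane 12: gid=3 (12/4), tid=0 (12%4)
i=3: r=0*2+1+8=9, c=gid=3
row: 3 vs 9

buggy=3 correct=9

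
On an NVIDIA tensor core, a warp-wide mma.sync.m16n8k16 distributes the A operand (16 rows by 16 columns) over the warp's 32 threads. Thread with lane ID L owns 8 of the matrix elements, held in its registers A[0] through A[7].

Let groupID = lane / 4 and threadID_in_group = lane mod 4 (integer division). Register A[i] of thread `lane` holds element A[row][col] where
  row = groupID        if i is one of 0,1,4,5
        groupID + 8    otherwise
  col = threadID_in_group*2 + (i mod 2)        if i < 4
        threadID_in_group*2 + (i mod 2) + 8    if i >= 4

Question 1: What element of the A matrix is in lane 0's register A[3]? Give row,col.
lane 0: grp=0 (0/4), tig=0 (0%4)
i=3: r=0+8=8, c=0*2+1+0=1

8,1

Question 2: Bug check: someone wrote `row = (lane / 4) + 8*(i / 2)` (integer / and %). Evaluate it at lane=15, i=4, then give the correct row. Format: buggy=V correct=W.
buggy=19 correct=3

`(lane / 4) + 8*(i / 2)`[15,4]⇒19
lane 15: gr=3 (15/4), th=3 (15%4)
i=4: r=3+0=3, c=3*2+0+8=14
row: 19 vs 3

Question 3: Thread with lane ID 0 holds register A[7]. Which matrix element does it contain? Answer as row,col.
lane 0: gid=0 (0/4), tid=0 (0%4)
i=7: r=0+8=8, c=0*2+1+8=9

8,9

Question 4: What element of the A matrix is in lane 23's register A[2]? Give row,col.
23: grp=5,tig=3
[2] (5+8,3*2+0+0) = (13,6)

13,6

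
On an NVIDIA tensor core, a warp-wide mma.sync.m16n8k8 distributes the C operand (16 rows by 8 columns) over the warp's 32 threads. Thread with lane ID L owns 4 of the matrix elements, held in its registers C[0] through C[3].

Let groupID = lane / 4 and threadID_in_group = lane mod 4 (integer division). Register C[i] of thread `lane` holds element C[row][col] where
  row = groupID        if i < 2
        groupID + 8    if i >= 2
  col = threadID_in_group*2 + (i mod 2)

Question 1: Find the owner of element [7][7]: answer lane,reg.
r=7⇒gr=7,Rb=0  c=7⇒th=3,odd=1
L=7*4+3=31  i=0*2+1=1

31,1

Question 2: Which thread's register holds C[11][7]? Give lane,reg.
r=11→G=3,rhi=1  c=7→T=3,p=1
L=3*4+3=15  i=1*2+1=3

15,3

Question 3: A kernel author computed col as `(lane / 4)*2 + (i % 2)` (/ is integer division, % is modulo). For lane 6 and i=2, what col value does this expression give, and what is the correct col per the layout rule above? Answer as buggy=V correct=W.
`(lane / 4)*2 + (i % 2)`[6,2]->2
lane 6: g=1 (6/4), t=2 (6%4)
i=2: r=1+8=9, c=2*2+0=4
col: 2 vs 4

buggy=2 correct=4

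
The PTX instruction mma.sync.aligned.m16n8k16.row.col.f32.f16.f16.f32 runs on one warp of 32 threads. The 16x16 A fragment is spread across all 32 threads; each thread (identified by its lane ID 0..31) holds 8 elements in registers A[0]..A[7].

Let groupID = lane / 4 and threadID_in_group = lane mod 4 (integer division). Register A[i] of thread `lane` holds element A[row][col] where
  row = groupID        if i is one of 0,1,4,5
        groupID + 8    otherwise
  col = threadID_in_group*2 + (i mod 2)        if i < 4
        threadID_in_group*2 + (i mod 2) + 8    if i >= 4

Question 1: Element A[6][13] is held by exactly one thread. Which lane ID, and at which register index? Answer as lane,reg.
r: 6->gid=6,r8=0  c: 13->c8=1,tid=2,i&1=1
L=6*4+2=26  i=1*4+0*2+1=5

26,5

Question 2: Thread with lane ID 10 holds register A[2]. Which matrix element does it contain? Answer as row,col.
10,4

lane 10: G=2 (10/4), T=2 (10%4)
i=2: r=2+8=10, c=2*2+0+0=4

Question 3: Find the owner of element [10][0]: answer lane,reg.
8,2

r: 10->gid=2,r8=1  c: 0->c8=0,tid=0,i&1=0
L=2*4+0=8  i=0*4+1*2+0=2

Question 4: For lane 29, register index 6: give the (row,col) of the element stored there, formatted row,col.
L=29→G=29>>2=7, T=29&3=1
[6]→row 7+8=15  col 1·2+0+8=10

15,10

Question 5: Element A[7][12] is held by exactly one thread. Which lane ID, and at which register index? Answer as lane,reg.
30,4

r=7->g=7,rb=0  c=12->cb=1,t=2,b0=0
L=7*4+2=30  i=1*4+0*2+0=4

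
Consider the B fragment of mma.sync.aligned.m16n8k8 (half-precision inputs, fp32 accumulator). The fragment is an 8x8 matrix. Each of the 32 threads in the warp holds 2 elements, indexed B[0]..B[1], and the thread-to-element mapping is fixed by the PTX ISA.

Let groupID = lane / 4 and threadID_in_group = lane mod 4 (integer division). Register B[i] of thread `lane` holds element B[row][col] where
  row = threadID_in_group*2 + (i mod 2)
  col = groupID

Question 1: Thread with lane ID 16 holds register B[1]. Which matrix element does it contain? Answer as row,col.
lane 16: g=4 (16/4), t=0 (16%4)
i=1: r=0*2+1=1, c=g=4

1,4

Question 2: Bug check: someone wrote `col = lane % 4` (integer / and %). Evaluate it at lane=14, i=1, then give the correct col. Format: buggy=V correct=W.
`lane % 4`[14,1]→2
lane 14: G=3 (14/4), T=2 (14%4)
i=1: r=2*2+1=5, c=G=3
col: 2 vs 3

buggy=2 correct=3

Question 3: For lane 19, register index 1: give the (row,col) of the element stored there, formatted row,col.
L=19⇒gr=19>>2=4, th=19&3=3
[1]⇒row 3·2+1=7  col gr=4

7,4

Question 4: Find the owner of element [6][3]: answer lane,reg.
c=3⇒gr=3  r=6⇒th=3,odd=0
L=3*4+3=15  i=0=0

15,0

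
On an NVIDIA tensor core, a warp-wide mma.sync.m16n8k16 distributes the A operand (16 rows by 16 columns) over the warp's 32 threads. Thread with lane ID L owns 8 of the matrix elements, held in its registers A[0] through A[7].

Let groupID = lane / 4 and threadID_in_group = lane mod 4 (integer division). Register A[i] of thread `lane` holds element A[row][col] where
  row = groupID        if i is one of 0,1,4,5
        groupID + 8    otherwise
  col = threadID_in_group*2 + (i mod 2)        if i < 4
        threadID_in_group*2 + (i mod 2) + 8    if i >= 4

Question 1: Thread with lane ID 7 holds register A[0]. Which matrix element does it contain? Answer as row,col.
1,6

L=7->g=7>>2=1, t=7&3=3
[0]->row 1+0=1  col 3·2+0+0=6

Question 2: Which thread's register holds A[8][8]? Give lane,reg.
r=8⇒gr=0,Rb=1  c=8⇒Cb=1,th=0,odd=0
L=0*4+0=0  i=1*4+1*2+0=6

0,6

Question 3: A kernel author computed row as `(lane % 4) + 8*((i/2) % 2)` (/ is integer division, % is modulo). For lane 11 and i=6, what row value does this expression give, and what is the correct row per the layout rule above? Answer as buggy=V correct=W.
`(lane % 4) + 8*((i/2) % 2)`[11,6]->11
L=11->gid=11>>2=2, tid=11&3=3
[6]->row 2+8=10  col 3·2+0+8=14
row: 11 vs 10

buggy=11 correct=10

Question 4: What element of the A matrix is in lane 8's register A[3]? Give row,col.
10,1

lane 8->8/4=2, 8 mod 4=0
i=3  r:2+8->10  c:2·0+1+0->1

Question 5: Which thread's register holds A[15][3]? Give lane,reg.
r:15=>grp=7,rB=1  c:3=>cB=0,tig=1,lo=1
L=7*4+1=29  i=0*4+1*2+1=3

29,3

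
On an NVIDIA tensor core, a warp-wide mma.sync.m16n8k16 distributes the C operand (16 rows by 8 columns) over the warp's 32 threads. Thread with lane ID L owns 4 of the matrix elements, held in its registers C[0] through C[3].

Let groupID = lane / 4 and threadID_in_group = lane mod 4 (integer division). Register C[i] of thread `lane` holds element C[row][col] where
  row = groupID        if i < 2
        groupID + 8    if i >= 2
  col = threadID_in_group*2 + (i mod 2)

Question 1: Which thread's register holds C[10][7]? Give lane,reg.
11,3

r=10⇒gr=2,Rb=1  c=7⇒th=3,odd=1
L=2*4+3=11  i=1*2+1=3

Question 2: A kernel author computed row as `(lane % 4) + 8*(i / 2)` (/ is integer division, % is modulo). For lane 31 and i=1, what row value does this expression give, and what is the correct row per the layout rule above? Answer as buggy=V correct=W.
`(lane % 4) + 8*(i / 2)`[31,1]=>3
lane 31: grp=7 (31/4), tig=3 (31%4)
i=1: r=7+0=7, c=3*2+1=7
row: 3 vs 7

buggy=3 correct=7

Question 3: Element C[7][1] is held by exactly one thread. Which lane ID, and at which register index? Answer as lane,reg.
r=7⇒gr=7,Rb=0  c=1⇒th=0,odd=1
L=7*4+0=28  i=0*2+1=1

28,1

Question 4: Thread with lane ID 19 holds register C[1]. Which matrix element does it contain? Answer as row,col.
L=19->g=19>>2=4, t=19&3=3
[1]->row 4+0=4  col 3·2+1=7

4,7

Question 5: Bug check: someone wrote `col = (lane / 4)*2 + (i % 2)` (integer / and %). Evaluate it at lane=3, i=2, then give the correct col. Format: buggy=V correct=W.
buggy=0 correct=6

`(lane / 4)*2 + (i % 2)`[3,2]⇒0
lane 3⇒3/4=0, 3 mod 4=3
i=2  r:0+8⇒8  c:2·3+0⇒6
col: 0 vs 6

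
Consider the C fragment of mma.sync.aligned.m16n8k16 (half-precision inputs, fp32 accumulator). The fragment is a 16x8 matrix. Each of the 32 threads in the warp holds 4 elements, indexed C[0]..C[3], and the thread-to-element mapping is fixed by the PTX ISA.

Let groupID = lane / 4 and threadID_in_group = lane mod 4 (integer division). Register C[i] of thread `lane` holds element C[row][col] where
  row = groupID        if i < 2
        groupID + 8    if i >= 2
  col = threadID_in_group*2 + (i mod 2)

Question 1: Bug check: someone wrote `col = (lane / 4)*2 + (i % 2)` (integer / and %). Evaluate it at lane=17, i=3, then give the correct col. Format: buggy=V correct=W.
buggy=9 correct=3

`(lane / 4)*2 + (i % 2)`[17,3]=>9
lane 17=>17/4=4, 17 mod 4=1
i=3  r:4+8=>12  c:2·1+1=>3
col: 9 vs 3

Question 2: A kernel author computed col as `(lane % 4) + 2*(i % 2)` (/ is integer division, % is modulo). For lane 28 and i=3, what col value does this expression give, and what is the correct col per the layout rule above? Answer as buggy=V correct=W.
buggy=2 correct=1

`(lane % 4) + 2*(i % 2)`[28,3]⇒2
lane 28: gr=7 (28/4), th=0 (28%4)
i=3: r=7+8=15, c=0*2+1=1
col: 2 vs 1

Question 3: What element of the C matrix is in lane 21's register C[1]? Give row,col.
L=21→G=21>>2=5, T=21&3=1
[1]→row 5+0=5  col 1·2+1=3

5,3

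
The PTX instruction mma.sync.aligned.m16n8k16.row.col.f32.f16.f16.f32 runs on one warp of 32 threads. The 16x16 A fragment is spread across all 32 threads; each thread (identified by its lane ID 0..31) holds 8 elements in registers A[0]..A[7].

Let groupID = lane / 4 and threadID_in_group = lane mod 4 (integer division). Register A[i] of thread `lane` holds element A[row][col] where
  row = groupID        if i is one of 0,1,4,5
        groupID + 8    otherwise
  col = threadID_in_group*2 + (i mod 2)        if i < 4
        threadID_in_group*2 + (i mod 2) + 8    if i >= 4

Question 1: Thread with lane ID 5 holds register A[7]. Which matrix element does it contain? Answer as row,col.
9,11

L=5->g=5>>2=1, t=5&3=1
[7]->row 1+8=9  col 1·2+1+8=11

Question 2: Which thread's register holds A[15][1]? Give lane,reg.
r=15→G=7,rhi=1  c=1→chi=0,T=0,p=1
L=7*4+0=28  i=0*4+1*2+1=3

28,3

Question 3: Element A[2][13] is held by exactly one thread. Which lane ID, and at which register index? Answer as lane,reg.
r:2=>grp=2,rB=0  c:13=>cB=1,tig=2,lo=1
L=2*4+2=10  i=1*4+0*2+1=5

10,5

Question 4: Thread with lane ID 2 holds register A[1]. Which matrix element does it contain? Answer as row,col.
0,5

L=2→G=2>>2=0, T=2&3=2
[1]→row 0+0=0  col 2·2+1+0=5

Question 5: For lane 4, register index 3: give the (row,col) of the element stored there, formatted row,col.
lane 4->4/4=1, 4 mod 4=0
i=3  r:1+8->9  c:2·0+1+0->1

9,1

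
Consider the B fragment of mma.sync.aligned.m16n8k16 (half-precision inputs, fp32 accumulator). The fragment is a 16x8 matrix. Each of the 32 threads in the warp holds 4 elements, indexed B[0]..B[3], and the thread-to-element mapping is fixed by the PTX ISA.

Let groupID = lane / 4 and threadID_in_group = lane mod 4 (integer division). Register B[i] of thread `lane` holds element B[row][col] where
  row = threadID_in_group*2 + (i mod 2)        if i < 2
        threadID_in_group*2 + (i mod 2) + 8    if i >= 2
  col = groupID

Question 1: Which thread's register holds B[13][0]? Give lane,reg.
c:0=>grp=0  r:13=>rB=1,tig=2,lo=1
L=0*4+2=2  i=1*2+1=3

2,3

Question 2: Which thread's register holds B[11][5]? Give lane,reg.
21,3

c=5→G=5  r=11→rhi=1,T=1,p=1
L=5*4+1=21  i=1*2+1=3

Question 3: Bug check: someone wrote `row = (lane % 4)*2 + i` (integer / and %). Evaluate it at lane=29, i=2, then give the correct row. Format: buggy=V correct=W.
`(lane % 4)*2 + i`[29,2]->4
lane 29->29/4=7, 29 mod 4=1
i=2  r:2·1+0+8->10  c:7
row: 4 vs 10

buggy=4 correct=10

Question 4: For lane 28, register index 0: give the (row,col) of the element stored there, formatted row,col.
L=28⇒gr=28>>2=7, th=28&3=0
[0]⇒row 0·2+0+0=0  col gr=7

0,7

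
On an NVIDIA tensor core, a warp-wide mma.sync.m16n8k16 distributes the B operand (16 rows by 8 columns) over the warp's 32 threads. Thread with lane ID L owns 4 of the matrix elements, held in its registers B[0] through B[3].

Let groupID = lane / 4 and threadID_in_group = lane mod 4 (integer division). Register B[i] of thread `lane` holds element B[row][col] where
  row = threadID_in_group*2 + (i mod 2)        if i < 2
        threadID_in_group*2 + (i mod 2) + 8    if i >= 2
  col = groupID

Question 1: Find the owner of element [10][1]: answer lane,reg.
c=1->g=1  r=10->rb=1,t=1,b0=0
L=1*4+1=5  i=1*2+0=2

5,2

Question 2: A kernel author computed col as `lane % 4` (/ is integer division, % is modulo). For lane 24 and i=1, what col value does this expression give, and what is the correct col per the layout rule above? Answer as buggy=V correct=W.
`lane % 4`[24,1]->0
lane 24->24/4=6, 24 mod 4=0
i=1  r:2·0+1+0->1  c:6
col: 0 vs 6

buggy=0 correct=6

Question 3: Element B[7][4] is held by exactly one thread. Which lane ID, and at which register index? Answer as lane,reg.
c=4→G=4  r=7→rhi=0,T=3,p=1
L=4*4+3=19  i=0*2+1=1

19,1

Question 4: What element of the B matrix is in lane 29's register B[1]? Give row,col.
3,7

L=29->gid=29>>2=7, tid=29&3=1
[1]->row 1·2+1+0=3  col gid=7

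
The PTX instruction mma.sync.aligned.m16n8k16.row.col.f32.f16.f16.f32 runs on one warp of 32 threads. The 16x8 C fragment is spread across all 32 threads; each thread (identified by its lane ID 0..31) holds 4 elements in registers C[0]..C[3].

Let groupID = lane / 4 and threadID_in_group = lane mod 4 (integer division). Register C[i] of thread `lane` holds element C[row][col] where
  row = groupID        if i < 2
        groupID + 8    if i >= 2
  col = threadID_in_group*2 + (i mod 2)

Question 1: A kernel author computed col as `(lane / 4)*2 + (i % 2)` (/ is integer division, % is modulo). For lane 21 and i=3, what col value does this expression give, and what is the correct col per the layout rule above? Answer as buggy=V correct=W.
`(lane / 4)*2 + (i % 2)`[21,3]->11
lane 21: g=5 (21/4), t=1 (21%4)
i=3: r=5+8=13, c=1*2+1=3
col: 11 vs 3

buggy=11 correct=3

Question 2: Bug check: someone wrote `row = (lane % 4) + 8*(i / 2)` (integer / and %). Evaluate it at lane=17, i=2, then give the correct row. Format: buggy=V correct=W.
`(lane % 4) + 8*(i / 2)`[17,2]=>9
lane 17=>17/4=4, 17 mod 4=1
i=2  r:4+8=>12  c:2·1+0=>2
row: 9 vs 12

buggy=9 correct=12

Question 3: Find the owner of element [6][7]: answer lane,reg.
27,1

r: 6->gid=6,r8=0  c: 7->tid=3,i&1=1
L=6*4+3=27  i=0*2+1=1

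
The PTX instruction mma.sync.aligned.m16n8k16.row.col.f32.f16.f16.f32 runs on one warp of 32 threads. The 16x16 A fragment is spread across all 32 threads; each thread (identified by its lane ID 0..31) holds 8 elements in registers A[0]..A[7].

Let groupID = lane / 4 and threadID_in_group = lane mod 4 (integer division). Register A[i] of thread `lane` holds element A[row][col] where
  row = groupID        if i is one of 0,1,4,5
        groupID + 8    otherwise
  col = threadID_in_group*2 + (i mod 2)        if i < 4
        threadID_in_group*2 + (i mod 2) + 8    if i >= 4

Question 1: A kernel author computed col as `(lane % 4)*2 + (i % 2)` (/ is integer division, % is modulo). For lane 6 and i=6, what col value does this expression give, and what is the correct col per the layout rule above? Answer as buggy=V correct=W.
buggy=4 correct=12

`(lane % 4)*2 + (i % 2)`[6,6]→4
lane 6: G=1 (6/4), T=2 (6%4)
i=6: r=1+8=9, c=2*2+0+8=12
col: 4 vs 12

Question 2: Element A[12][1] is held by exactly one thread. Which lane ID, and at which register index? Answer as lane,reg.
r: 12->gid=4,r8=1  c: 1->c8=0,tid=0,i&1=1
L=4*4+0=16  i=0*4+1*2+1=3

16,3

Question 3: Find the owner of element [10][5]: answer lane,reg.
r:10=>grp=2,rB=1  c:5=>cB=0,tig=2,lo=1
L=2*4+2=10  i=0*4+1*2+1=3

10,3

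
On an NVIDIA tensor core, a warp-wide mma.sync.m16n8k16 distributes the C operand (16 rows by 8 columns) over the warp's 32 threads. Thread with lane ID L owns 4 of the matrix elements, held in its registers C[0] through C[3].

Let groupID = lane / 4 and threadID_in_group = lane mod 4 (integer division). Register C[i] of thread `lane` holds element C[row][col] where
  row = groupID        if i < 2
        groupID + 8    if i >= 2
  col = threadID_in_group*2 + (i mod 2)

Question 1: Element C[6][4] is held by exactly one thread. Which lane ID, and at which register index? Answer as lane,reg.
26,0

r=6->g=6,rb=0  c=4->t=2,b0=0
L=6*4+2=26  i=0*2+0=0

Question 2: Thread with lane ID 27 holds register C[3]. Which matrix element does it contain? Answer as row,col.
27: grp=6,tig=3
[3] (6+8,3*2+1) = (14,7)

14,7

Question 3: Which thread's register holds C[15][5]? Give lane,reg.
30,3

r=15→G=7,rhi=1  c=5→T=2,p=1
L=7*4+2=30  i=1*2+1=3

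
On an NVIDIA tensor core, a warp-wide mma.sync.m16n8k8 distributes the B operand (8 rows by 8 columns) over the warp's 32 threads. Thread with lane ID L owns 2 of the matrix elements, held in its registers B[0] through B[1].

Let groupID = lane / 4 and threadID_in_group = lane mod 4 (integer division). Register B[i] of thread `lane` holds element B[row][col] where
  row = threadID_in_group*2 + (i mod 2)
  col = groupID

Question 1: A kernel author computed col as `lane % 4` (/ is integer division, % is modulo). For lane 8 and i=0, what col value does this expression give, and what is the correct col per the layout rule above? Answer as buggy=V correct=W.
`lane % 4`[8,0]⇒0
8: gr=2,th=0
[0] (0*2+0,2) = (0,2)
col: 0 vs 2

buggy=0 correct=2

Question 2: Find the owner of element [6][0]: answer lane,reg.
c=0⇒gr=0  r=6⇒th=3,odd=0
L=0*4+3=3  i=0=0

3,0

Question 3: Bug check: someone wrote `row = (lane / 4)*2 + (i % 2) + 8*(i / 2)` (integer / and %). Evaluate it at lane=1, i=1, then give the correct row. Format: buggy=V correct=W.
`(lane / 4)*2 + (i % 2) + 8*(i / 2)`[1,1]→1
L=1→G=1>>2=0, T=1&3=1
[1]→row 1·2+1=3  col G=0
row: 1 vs 3

buggy=1 correct=3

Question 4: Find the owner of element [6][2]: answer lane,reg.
11,0

c=2⇒gr=2  r=6⇒th=3,odd=0
L=2*4+3=11  i=0=0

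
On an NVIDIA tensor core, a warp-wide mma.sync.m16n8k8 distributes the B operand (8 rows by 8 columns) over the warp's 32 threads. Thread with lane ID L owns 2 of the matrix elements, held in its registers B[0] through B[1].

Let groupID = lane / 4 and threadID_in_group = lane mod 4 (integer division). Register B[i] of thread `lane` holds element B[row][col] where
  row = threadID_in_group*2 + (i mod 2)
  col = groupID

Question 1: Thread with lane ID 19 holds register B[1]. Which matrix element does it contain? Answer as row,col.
7,4

lane 19=>19/4=4, 19 mod 4=3
i=1  r:2·3+1=>7  c:4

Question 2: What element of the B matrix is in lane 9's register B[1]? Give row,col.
3,2

9: G=2,T=1
[1] (1*2+1,2) = (3,2)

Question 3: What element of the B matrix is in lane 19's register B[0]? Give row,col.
6,4

19: g=4,t=3
[0] (3*2+0,4) = (6,4)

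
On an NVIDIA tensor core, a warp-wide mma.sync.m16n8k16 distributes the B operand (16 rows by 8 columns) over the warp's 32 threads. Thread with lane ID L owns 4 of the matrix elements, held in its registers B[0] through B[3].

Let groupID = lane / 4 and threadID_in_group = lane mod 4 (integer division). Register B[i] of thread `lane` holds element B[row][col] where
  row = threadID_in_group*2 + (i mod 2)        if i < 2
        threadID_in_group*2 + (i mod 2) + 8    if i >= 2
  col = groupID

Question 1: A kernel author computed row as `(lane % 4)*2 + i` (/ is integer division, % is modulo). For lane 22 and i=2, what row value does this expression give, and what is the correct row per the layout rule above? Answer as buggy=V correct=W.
`(lane % 4)*2 + i`[22,2]→6
L=22→G=22>>2=5, T=22&3=2
[2]→row 2·2+0+8=12  col G=5
row: 6 vs 12

buggy=6 correct=12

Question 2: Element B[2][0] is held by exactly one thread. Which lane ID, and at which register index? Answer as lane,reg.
c: 0->gid=0  r: 2->r8=0,tid=1,i&1=0
L=0*4+1=1  i=0*2+0=0

1,0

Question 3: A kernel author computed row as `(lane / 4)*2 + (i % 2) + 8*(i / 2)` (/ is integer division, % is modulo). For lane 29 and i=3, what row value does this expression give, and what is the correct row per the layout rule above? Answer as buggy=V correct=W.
`(lane / 4)*2 + (i % 2) + 8*(i / 2)`[29,3]⇒23
lane 29⇒29/4=7, 29 mod 4=1
i=3  r:2·1+1+8⇒11  c:7
row: 23 vs 11

buggy=23 correct=11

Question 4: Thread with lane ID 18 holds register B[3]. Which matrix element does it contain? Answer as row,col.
13,4

18: gr=4,th=2
[3] (2*2+1+8,4) = (13,4)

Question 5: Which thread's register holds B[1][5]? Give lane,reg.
20,1

c: 5->gid=5  r: 1->r8=0,tid=0,i&1=1
L=5*4+0=20  i=0*2+1=1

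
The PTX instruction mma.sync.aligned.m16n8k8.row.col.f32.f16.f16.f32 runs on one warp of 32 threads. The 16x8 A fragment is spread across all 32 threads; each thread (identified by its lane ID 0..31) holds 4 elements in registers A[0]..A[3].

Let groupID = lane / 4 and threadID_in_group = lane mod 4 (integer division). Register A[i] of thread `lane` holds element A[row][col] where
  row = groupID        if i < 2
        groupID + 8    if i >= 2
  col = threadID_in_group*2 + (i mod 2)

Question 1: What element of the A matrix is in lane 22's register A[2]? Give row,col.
L=22=>grp=22>>2=5, tig=22&3=2
[2]=>row 5+8=13  col 2·2+0=4

13,4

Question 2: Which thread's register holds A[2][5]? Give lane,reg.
r=2->g=2,rb=0  c=5->t=2,b0=1
L=2*4+2=10  i=0*2+1=1

10,1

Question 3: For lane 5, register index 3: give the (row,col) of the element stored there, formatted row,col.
lane 5->5/4=1, 5 mod 4=1
i=3  r:1+8->9  c:2·1+1->3

9,3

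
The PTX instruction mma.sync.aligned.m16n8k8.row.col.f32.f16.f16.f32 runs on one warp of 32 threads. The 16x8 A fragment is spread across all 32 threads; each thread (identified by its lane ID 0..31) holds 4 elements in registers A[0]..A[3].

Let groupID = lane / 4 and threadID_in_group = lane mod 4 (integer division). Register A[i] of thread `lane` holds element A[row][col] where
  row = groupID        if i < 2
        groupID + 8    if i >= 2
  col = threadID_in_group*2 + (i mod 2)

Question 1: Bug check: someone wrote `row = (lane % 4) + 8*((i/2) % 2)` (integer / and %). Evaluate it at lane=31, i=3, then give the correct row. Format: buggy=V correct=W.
`(lane % 4) + 8*((i/2) % 2)`[31,3]⇒11
lane 31: gr=7 (31/4), th=3 (31%4)
i=3: r=7+8=15, c=3*2+1=7
row: 11 vs 15

buggy=11 correct=15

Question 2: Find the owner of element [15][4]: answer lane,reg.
30,2

r=15->g=7,rb=1  c=4->t=2,b0=0
L=7*4+2=30  i=1*2+0=2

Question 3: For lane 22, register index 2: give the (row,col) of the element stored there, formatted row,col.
13,4

L=22→G=22>>2=5, T=22&3=2
[2]→row 5+8=13  col 2·2+0=4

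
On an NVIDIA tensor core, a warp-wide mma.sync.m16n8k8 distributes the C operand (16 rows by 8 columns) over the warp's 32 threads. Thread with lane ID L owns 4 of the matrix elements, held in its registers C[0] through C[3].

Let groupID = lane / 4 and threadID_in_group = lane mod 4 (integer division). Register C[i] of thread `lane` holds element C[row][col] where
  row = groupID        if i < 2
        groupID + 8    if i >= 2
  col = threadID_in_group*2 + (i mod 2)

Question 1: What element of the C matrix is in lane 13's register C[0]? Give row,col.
3,2

L=13->g=13>>2=3, t=13&3=1
[0]->row 3+0=3  col 1·2+0=2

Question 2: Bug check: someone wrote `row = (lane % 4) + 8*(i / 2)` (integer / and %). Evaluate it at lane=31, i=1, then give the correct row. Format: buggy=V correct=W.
buggy=3 correct=7

`(lane % 4) + 8*(i / 2)`[31,1]⇒3
lane 31⇒31/4=7, 31 mod 4=3
i=1  r:7+0⇒7  c:2·3+1⇒7
row: 3 vs 7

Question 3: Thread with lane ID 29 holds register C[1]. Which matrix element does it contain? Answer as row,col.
lane 29=>29/4=7, 29 mod 4=1
i=1  r:7+0=>7  c:2·1+1=>3

7,3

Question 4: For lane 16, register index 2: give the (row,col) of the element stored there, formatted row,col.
12,0

L=16->g=16>>2=4, t=16&3=0
[2]->row 4+8=12  col 0·2+0=0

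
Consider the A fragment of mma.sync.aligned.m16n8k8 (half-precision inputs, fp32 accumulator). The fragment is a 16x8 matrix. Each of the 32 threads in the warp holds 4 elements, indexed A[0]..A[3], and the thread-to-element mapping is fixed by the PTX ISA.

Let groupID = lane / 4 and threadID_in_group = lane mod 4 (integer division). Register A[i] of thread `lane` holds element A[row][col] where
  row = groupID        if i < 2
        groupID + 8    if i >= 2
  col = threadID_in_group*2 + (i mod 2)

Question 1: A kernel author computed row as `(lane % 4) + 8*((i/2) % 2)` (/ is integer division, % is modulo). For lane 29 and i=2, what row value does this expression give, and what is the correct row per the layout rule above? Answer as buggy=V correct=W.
`(lane % 4) + 8*((i/2) % 2)`[29,2]⇒9
L=29⇒gr=29>>2=7, th=29&3=1
[2]⇒row 7+8=15  col 1·2+0=2
row: 9 vs 15

buggy=9 correct=15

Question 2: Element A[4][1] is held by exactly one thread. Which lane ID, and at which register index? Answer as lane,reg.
r=4->g=4,rb=0  c=1->t=0,b0=1
L=4*4+0=16  i=0*2+1=1

16,1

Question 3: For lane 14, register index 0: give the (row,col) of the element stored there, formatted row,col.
3,4

lane 14: gid=3 (14/4), tid=2 (14%4)
i=0: r=3+0=3, c=2*2+0=4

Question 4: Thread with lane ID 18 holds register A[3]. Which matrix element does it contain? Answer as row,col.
lane 18=>18/4=4, 18 mod 4=2
i=3  r:4+8=>12  c:2·2+1=>5

12,5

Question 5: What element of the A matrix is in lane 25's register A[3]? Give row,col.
14,3

25: G=6,T=1
[3] (6+8,1*2+1) = (14,3)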